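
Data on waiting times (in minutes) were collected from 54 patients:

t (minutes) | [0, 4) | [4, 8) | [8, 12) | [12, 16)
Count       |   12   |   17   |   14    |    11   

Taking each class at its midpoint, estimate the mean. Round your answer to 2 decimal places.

Midpoints: 2, 6, 10, 14
Σfm = 12×2 + 17×6 + 14×10 + 11×14 = 420
n = Σf = 54
Mean = 420 / 54 = 7.7778

7.78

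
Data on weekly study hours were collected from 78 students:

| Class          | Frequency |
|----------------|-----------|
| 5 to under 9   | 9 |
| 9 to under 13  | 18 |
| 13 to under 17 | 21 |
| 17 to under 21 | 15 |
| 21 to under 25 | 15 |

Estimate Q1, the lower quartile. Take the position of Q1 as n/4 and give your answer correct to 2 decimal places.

Cumulative frequencies: 9, 27, 48, 63, 78
n = 78; position = n/4 = 19.5.
This falls in the class 9 to under 13: L = 9, F = 9, f = 18, h = 4.
Lower quartile ≈ 9 + ((19.5 − 9) / 18) × 4 = 11.3333

11.33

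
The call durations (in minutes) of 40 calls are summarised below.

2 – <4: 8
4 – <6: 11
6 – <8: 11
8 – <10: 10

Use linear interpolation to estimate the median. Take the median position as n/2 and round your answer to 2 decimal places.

6.18

Cumulative frequencies: 8, 19, 30, 40
n = 40; position = n/2 = 20.
This falls in the class 6 – <8: L = 6, F = 19, f = 11, h = 2.
Median ≈ 6 + ((20 − 19) / 11) × 2 = 6.1818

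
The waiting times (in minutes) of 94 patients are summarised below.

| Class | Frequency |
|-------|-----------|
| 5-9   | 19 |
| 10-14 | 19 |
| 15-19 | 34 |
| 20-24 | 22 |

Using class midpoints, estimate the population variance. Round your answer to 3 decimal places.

27.651

Midpoints: 7, 12, 17, 22
n = 94, Σfm = 1423, mean = 15.1383
Σfm² = 24141
Σf(m − x̄)² = Σfm² − (Σfm)²/n = 24141 − 1423²/94 = 2599.2021
Population variance = 2599.2021 / 94 = 27.6511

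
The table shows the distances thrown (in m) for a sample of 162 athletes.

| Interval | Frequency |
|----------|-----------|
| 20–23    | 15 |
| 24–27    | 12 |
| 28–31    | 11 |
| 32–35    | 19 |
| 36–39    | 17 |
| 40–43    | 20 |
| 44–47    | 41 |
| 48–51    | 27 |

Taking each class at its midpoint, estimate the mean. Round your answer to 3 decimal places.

Midpoints: 21.5, 25.5, 29.5, 33.5, 37.5, 41.5, 45.5, 49.5
Σfm = 15×21.5 + 12×25.5 + 11×29.5 + 19×33.5 + 17×37.5 + 20×41.5 + 41×45.5 + 27×49.5 = 6259
n = Σf = 162
Mean = 6259 / 162 = 38.6358

38.636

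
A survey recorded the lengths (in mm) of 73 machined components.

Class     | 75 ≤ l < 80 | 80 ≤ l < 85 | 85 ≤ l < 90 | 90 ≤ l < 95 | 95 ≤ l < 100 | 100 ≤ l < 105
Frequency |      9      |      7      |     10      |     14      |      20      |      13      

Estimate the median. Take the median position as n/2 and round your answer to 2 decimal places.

93.75

Cumulative frequencies: 9, 16, 26, 40, 60, 73
n = 73; position = n/2 = 36.5.
This falls in the class 90 ≤ l < 95: L = 90, F = 26, f = 14, h = 5.
Median ≈ 90 + ((36.5 − 26) / 14) × 5 = 93.7500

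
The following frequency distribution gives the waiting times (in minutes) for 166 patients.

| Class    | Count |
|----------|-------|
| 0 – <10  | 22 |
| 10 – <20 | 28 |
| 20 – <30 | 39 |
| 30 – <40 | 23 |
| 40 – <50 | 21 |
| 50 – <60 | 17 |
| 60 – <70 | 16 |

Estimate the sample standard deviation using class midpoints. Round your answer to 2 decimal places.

Midpoints: 5, 15, 25, 35, 45, 55, 65
n = 166, Σfm = 5230, mean = 31.5060
Σfm² = 220950
Σf(m − x̄)² = Σfm² − (Σfm)²/n = 220950 − 5230²/166 = 56173.4940
Sample variance = 56173.4940 / 165 = 340.4454
Standard deviation = √340.4454 = 18.4512

18.45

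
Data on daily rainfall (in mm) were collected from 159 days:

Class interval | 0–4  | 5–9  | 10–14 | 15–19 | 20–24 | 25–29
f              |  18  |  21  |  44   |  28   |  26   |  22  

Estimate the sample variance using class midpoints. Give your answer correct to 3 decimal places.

59.048

Midpoints: 2, 7, 12, 17, 22, 27
n = 159, Σfm = 2353, mean = 14.7987
Σfm² = 44151
Σf(m − x̄)² = Σfm² − (Σfm)²/n = 44151 − 2353²/159 = 9329.5597
Sample variance = 9329.5597 / 158 = 59.0478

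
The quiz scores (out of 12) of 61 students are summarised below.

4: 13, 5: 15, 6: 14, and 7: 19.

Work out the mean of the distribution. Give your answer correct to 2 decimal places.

Values: 4, 5, 6, 7
Σfx = 13×4 + 15×5 + 14×6 + 19×7 = 344
n = Σf = 61
Mean = 344 / 61 = 5.6393

5.64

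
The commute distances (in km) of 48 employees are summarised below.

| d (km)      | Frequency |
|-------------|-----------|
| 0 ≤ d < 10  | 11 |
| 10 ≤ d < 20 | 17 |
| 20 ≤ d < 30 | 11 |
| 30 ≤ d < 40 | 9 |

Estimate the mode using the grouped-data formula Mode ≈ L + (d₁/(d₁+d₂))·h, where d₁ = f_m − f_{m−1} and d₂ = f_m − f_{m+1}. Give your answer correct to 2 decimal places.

Modal class: 10 ≤ d < 20 (highest frequency 17).
d₁ = 17 − 11 = 6, d₂ = 17 − 11 = 6
Mode ≈ 10 + (6/(6+6)) × 10 = 10 + 5.0000 = 15.0000

15.00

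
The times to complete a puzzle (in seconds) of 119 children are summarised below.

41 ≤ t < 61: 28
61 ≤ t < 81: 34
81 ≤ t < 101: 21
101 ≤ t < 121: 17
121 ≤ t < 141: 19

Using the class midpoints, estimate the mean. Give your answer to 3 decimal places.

85.118

Midpoints: 51, 71, 91, 111, 131
Σfm = 28×51 + 34×71 + 21×91 + 17×111 + 19×131 = 10129
n = Σf = 119
Mean = 10129 / 119 = 85.1176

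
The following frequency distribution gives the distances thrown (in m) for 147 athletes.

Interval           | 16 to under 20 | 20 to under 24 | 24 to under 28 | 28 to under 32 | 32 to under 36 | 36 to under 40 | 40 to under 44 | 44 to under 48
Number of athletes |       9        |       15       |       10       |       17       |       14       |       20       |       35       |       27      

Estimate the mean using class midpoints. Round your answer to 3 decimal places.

35.442

Midpoints: 18, 22, 26, 30, 34, 38, 42, 46
Σfm = 9×18 + 15×22 + 10×26 + 17×30 + 14×34 + 20×38 + 35×42 + 27×46 = 5210
n = Σf = 147
Mean = 5210 / 147 = 35.4422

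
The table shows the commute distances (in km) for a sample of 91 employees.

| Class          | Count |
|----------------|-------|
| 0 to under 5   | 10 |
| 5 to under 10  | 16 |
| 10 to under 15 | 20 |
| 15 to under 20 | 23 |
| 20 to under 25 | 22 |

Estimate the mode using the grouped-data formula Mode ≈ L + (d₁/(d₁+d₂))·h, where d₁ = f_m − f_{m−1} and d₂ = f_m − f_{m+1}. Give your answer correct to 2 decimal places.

18.75

Modal class: 15 to under 20 (highest frequency 23).
d₁ = 23 − 20 = 3, d₂ = 23 − 22 = 1
Mode ≈ 15 + (3/(3+1)) × 5 = 15 + 3.7500 = 18.7500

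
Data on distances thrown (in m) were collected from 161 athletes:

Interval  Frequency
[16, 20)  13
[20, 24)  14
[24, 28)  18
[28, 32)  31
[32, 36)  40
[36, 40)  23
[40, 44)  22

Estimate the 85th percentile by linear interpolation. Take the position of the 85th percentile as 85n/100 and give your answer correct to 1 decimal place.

39.6

Cumulative frequencies: 13, 27, 45, 76, 116, 139, 161
n = 161; position = 85n/100 = 136.85.
This falls in the class [36, 40): L = 36, F = 116, f = 23, h = 4.
85th percentile ≈ 36 + ((136.85 − 116) / 23) × 4 = 39.6261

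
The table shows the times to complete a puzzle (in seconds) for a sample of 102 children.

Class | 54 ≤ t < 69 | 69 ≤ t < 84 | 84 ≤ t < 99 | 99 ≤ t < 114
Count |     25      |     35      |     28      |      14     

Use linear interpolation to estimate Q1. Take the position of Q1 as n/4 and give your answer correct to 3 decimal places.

69.214

Cumulative frequencies: 25, 60, 88, 102
n = 102; position = n/4 = 25.5.
This falls in the class 69 ≤ t < 84: L = 69, F = 25, f = 35, h = 15.
Lower quartile ≈ 69 + ((25.5 − 25) / 35) × 15 = 69.2143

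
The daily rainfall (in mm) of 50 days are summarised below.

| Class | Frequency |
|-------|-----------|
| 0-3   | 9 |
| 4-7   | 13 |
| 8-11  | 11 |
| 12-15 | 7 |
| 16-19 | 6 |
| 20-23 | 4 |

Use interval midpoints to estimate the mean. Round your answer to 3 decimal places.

Midpoints: 1.5, 5.5, 9.5, 13.5, 17.5, 21.5
Σfm = 9×1.5 + 13×5.5 + 11×9.5 + 7×13.5 + 6×17.5 + 4×21.5 = 475
n = Σf = 50
Mean = 475 / 50 = 9.5000

9.500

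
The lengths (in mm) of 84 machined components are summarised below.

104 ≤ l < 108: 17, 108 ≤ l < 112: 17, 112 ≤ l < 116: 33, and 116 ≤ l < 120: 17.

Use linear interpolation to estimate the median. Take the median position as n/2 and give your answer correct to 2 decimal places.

Cumulative frequencies: 17, 34, 67, 84
n = 84; position = n/2 = 42.
This falls in the class 112 ≤ l < 116: L = 112, F = 34, f = 33, h = 4.
Median ≈ 112 + ((42 − 34) / 33) × 4 = 112.9697

112.97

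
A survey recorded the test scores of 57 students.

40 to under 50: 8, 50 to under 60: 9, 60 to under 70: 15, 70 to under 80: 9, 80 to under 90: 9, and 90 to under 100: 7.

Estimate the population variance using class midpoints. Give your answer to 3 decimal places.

Midpoints: 45, 55, 65, 75, 85, 95
n = 57, Σfm = 3935, mean = 69.0351
Σfm² = 285625
Σf(m − x̄)² = Σfm² − (Σfm)²/n = 285625 − 3935²/57 = 13971.9298
Population variance = 13971.9298 / 57 = 245.1216

245.122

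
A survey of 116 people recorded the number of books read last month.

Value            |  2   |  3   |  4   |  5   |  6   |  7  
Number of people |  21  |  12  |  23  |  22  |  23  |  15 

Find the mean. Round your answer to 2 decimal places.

4.51

Values: 2, 3, 4, 5, 6, 7
Σfx = 21×2 + 12×3 + 23×4 + 22×5 + 23×6 + 15×7 = 523
n = Σf = 116
Mean = 523 / 116 = 4.5086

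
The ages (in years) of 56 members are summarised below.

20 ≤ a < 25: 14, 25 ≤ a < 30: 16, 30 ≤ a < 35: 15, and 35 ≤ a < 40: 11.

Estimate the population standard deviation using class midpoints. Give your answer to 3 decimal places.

5.327

Midpoints: 22.5, 27.5, 32.5, 37.5
n = 56, Σfm = 1655, mean = 29.5536
Σfm² = 50500
Σf(m − x̄)² = Σfm² − (Σfm)²/n = 50500 − 1655²/56 = 1588.8393
Population variance = 1588.8393 / 56 = 28.3721
Standard deviation = √28.3721 = 5.3265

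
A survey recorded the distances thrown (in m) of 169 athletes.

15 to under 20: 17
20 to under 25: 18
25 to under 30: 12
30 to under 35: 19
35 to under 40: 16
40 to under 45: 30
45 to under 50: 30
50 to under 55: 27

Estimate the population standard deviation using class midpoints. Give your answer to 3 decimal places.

Midpoints: 17.5, 22.5, 27.5, 32.5, 37.5, 42.5, 47.5, 52.5
n = 169, Σfm = 6367.5, mean = 37.6775
Σfm² = 262256.25
Σf(m − x̄)² = Σfm² − (Σfm)²/n = 262256.25 − 6367.5²/169 = 22344.6746
Population variance = 22344.6746 / 169 = 132.2170
Standard deviation = √132.2170 = 11.4986

11.499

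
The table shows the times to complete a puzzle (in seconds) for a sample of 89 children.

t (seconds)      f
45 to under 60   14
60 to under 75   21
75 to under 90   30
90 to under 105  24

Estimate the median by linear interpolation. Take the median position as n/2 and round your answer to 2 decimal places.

79.75

Cumulative frequencies: 14, 35, 65, 89
n = 89; position = n/2 = 44.5.
This falls in the class 75 to under 90: L = 75, F = 35, f = 30, h = 15.
Median ≈ 75 + ((44.5 − 35) / 30) × 15 = 79.7500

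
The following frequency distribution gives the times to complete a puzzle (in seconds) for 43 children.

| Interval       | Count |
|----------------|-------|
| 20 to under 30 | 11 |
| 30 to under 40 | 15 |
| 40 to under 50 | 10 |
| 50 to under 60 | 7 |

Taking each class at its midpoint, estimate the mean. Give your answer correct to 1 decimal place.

38.0

Midpoints: 25, 35, 45, 55
Σfm = 11×25 + 15×35 + 10×45 + 7×55 = 1635
n = Σf = 43
Mean = 1635 / 43 = 38.0233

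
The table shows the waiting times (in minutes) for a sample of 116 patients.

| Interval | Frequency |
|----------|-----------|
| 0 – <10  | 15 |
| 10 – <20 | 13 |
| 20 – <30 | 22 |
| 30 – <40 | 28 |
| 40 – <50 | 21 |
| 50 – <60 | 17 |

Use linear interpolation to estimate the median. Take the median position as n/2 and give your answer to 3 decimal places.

Cumulative frequencies: 15, 28, 50, 78, 99, 116
n = 116; position = n/2 = 58.
This falls in the class 30 – <40: L = 30, F = 50, f = 28, h = 10.
Median ≈ 30 + ((58 − 50) / 28) × 10 = 32.8571

32.857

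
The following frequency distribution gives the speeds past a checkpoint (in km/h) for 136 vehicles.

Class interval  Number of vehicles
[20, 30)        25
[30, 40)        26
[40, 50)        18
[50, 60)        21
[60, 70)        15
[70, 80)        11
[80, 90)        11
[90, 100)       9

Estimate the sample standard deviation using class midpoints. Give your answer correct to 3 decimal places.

Midpoints: 25, 35, 45, 55, 65, 75, 85, 95
n = 136, Σfm = 7090, mean = 52.1324
Σfm² = 433400
Σf(m − x̄)² = Σfm² − (Σfm)²/n = 433400 − 7090²/136 = 63781.6176
Sample variance = 63781.6176 / 135 = 472.4564
Standard deviation = √472.4564 = 21.7361

21.736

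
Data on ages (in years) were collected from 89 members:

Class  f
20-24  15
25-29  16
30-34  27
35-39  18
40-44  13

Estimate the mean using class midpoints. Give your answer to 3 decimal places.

Midpoints: 22, 27, 32, 37, 42
Σfm = 15×22 + 16×27 + 27×32 + 18×37 + 13×42 = 2838
n = Σf = 89
Mean = 2838 / 89 = 31.8876

31.888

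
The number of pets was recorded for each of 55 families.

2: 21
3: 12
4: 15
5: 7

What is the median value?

Cumulative frequencies: 21, 33, 48, 55
n = 55, so the median is the value in position (n+1)/2 = 28.
Position 28 falls at value 3.

3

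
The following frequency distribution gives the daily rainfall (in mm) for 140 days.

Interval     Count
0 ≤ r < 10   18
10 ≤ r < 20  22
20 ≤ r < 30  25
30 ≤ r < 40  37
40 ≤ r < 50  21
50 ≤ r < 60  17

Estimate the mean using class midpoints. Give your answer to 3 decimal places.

30.143

Midpoints: 5, 15, 25, 35, 45, 55
Σfm = 18×5 + 22×15 + 25×25 + 37×35 + 21×45 + 17×55 = 4220
n = Σf = 140
Mean = 4220 / 140 = 30.1429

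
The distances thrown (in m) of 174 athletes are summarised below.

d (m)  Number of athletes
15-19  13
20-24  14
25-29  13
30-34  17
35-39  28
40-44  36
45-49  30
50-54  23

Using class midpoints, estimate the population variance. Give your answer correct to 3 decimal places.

109.410

Midpoints: 17, 22, 27, 32, 37, 42, 47, 52
n = 174, Σfm = 6578, mean = 37.8046
Σfm² = 267716
Σf(m − x̄)² = Σfm² − (Σfm)²/n = 267716 − 6578²/174 = 19037.3563
Population variance = 19037.3563 / 174 = 109.4101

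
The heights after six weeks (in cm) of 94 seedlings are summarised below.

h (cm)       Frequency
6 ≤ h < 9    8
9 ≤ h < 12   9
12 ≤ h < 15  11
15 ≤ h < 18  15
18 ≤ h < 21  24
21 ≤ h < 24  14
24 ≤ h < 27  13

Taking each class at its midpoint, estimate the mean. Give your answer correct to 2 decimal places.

Midpoints: 7.5, 10.5, 13.5, 16.5, 19.5, 22.5, 25.5
Σfm = 8×7.5 + 9×10.5 + 11×13.5 + 15×16.5 + 24×19.5 + 14×22.5 + 13×25.5 = 1665
n = Σf = 94
Mean = 1665 / 94 = 17.7128

17.71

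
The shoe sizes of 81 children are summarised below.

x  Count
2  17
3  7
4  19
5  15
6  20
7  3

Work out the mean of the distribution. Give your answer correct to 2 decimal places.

Values: 2, 3, 4, 5, 6, 7
Σfx = 17×2 + 7×3 + 19×4 + 15×5 + 20×6 + 3×7 = 347
n = Σf = 81
Mean = 347 / 81 = 4.2840

4.28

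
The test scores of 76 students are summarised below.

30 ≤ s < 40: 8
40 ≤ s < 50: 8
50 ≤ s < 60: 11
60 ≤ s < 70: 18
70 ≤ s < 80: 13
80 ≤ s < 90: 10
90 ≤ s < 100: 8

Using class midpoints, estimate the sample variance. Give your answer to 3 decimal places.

Midpoints: 35, 45, 55, 65, 75, 85, 95
n = 76, Σfm = 5000, mean = 65.7895
Σfm² = 352900
Σf(m − x̄)² = Σfm² − (Σfm)²/n = 352900 − 5000²/76 = 23952.6316
Sample variance = 23952.6316 / 75 = 319.3684

319.368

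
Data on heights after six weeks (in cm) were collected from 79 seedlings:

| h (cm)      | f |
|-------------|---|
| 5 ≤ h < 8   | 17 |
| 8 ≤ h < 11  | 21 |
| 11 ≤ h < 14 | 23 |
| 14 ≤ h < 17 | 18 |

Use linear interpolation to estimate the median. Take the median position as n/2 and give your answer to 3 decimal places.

11.196

Cumulative frequencies: 17, 38, 61, 79
n = 79; position = n/2 = 39.5.
This falls in the class 11 ≤ h < 14: L = 11, F = 38, f = 23, h = 3.
Median ≈ 11 + ((39.5 − 38) / 23) × 3 = 11.1957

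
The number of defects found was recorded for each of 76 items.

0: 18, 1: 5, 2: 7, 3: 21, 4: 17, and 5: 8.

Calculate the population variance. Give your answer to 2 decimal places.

2.88

Values: 0, 1, 2, 3, 4, 5
n = 76, Σfx = 190, mean = 2.5000
Σfx² = 694
Σf(x − x̄)² = Σfx² − (Σfx)²/n = 694 − 190²/76 = 219.0000
Population variance = 219.0000 / 76 = 2.8816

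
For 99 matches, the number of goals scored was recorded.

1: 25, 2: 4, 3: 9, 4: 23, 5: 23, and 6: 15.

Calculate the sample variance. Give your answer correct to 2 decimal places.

Values: 1, 2, 3, 4, 5, 6
n = 99, Σfx = 357, mean = 3.6061
Σfx² = 1605
Σf(x − x̄)² = Σfx² − (Σfx)²/n = 1605 − 357²/99 = 317.6364
Sample variance = 317.6364 / 98 = 3.2412

3.24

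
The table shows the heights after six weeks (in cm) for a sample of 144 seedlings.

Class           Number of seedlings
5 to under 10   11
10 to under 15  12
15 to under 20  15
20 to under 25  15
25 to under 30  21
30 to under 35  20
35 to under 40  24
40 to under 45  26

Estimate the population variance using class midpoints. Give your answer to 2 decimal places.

122.56

Midpoints: 7.5, 12.5, 17.5, 22.5, 27.5, 32.5, 37.5, 42.5
n = 144, Σfm = 4065, mean = 28.2292
Σfm² = 132400
Σf(m − x̄)² = Σfm² − (Σfm)²/n = 132400 − 4065²/144 = 17648.4375
Population variance = 17648.4375 / 144 = 122.5586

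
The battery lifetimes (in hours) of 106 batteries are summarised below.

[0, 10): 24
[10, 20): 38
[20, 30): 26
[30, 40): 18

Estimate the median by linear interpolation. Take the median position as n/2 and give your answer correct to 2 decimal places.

17.63

Cumulative frequencies: 24, 62, 88, 106
n = 106; position = n/2 = 53.
This falls in the class [10, 20): L = 10, F = 24, f = 38, h = 10.
Median ≈ 10 + ((53 − 24) / 38) × 10 = 17.6316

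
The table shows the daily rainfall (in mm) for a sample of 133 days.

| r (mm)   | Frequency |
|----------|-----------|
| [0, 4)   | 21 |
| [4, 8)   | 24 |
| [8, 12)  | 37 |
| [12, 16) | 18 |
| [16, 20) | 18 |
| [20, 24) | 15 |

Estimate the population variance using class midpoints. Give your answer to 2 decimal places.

39.08

Midpoints: 2, 6, 10, 14, 18, 22
n = 133, Σfm = 1462, mean = 10.9925
Σfm² = 21268
Σf(m − x̄)² = Σfm² − (Σfm)²/n = 21268 − 1462²/133 = 5196.9925
Population variance = 5196.9925 / 133 = 39.0751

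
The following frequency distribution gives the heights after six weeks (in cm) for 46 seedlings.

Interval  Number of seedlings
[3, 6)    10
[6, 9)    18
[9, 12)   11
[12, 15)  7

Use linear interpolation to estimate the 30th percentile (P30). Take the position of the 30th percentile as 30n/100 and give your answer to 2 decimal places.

6.63

Cumulative frequencies: 10, 28, 39, 46
n = 46; position = 30n/100 = 13.8.
This falls in the class [6, 9): L = 6, F = 10, f = 18, h = 3.
30th percentile ≈ 6 + ((13.8 − 10) / 18) × 3 = 6.6333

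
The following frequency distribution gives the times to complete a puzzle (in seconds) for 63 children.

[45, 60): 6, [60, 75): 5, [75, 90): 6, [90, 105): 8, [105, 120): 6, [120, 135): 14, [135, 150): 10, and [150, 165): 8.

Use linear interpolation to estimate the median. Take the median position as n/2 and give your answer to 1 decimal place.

120.5

Cumulative frequencies: 6, 11, 17, 25, 31, 45, 55, 63
n = 63; position = n/2 = 31.5.
This falls in the class [120, 135): L = 120, F = 31, f = 14, h = 15.
Median ≈ 120 + ((31.5 − 31) / 14) × 15 = 120.5357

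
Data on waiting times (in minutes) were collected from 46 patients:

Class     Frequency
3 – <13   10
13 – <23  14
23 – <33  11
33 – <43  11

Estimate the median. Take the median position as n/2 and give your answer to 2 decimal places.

Cumulative frequencies: 10, 24, 35, 46
n = 46; position = n/2 = 23.
This falls in the class 13 – <23: L = 13, F = 10, f = 14, h = 10.
Median ≈ 13 + ((23 − 10) / 14) × 10 = 22.2857

22.29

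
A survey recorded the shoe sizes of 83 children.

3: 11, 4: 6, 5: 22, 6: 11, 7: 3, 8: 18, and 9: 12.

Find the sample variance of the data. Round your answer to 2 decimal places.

Values: 3, 4, 5, 6, 7, 8, 9
n = 83, Σfx = 506, mean = 6.0964
Σfx² = 3412
Σf(x − x̄)² = Σfx² − (Σfx)²/n = 3412 − 506²/83 = 327.2289
Sample variance = 327.2289 / 82 = 3.9906

3.99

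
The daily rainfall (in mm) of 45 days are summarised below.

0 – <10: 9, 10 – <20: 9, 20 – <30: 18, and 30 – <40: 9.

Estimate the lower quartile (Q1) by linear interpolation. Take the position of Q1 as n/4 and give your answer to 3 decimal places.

Cumulative frequencies: 9, 18, 36, 45
n = 45; position = n/4 = 11.25.
This falls in the class 10 – <20: L = 10, F = 9, f = 9, h = 10.
Lower quartile ≈ 10 + ((11.25 − 9) / 9) × 10 = 12.5000

12.500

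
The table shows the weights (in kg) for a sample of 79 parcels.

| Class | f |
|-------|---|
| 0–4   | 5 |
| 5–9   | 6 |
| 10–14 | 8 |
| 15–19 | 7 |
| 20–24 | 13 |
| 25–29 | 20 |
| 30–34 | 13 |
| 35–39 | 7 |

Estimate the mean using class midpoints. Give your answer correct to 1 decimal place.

22.4

Midpoints: 2, 7, 12, 17, 22, 27, 32, 37
Σfm = 5×2 + 6×7 + 8×12 + 7×17 + 13×22 + 20×27 + 13×32 + 7×37 = 1768
n = Σf = 79
Mean = 1768 / 79 = 22.3797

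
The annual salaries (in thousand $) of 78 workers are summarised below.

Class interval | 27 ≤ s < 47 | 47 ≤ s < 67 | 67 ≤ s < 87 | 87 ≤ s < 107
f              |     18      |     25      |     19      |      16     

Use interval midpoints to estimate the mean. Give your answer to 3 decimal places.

65.462

Midpoints: 37, 57, 77, 97
Σfm = 18×37 + 25×57 + 19×77 + 16×97 = 5106
n = Σf = 78
Mean = 5106 / 78 = 65.4615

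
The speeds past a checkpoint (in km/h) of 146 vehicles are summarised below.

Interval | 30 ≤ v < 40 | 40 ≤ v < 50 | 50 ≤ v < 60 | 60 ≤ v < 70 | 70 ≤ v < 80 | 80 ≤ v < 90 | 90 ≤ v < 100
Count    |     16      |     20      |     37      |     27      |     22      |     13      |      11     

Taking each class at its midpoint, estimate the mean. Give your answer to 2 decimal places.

61.99

Midpoints: 35, 45, 55, 65, 75, 85, 95
Σfm = 16×35 + 20×45 + 37×55 + 27×65 + 22×75 + 13×85 + 11×95 = 9050
n = Σf = 146
Mean = 9050 / 146 = 61.9863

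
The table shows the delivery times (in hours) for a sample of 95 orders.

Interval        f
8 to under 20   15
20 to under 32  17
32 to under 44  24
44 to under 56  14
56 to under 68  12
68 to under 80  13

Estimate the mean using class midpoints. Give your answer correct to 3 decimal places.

41.789

Midpoints: 14, 26, 38, 50, 62, 74
Σfm = 15×14 + 17×26 + 24×38 + 14×50 + 12×62 + 13×74 = 3970
n = Σf = 95
Mean = 3970 / 95 = 41.7895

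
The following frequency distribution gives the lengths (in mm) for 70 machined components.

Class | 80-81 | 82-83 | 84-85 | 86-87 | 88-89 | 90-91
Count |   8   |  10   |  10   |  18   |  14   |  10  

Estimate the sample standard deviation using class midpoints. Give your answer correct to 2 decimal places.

Midpoints: 80.5, 82.5, 84.5, 86.5, 88.5, 90.5
n = 70, Σfm = 6015, mean = 85.9286
Σfm² = 517541.5
Σf(m − x̄)² = Σfm² − (Σfm)²/n = 517541.5 − 6015²/70 = 681.1429
Sample variance = 681.1429 / 69 = 9.8716
Standard deviation = √9.8716 = 3.1419

3.14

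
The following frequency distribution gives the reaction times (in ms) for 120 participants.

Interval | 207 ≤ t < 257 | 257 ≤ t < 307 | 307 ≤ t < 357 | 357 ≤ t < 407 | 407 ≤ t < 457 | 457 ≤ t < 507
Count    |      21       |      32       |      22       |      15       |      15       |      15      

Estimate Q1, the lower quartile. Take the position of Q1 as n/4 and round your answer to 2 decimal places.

Cumulative frequencies: 21, 53, 75, 90, 105, 120
n = 120; position = n/4 = 30.
This falls in the class 257 ≤ t < 307: L = 257, F = 21, f = 32, h = 50.
Lower quartile ≈ 257 + ((30 − 21) / 32) × 50 = 271.0625

271.06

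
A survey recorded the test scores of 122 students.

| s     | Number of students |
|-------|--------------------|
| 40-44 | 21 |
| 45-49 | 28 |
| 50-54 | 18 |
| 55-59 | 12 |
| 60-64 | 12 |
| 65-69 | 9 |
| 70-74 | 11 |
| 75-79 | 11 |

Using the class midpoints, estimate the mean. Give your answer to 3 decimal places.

Midpoints: 42, 47, 52, 57, 62, 67, 72, 77
Σfm = 21×42 + 28×47 + 18×52 + 12×57 + 12×62 + 9×67 + 11×72 + 11×77 = 6804
n = Σf = 122
Mean = 6804 / 122 = 55.7705

55.770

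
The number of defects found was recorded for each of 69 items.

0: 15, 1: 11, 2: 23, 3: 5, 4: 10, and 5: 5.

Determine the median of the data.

2

Cumulative frequencies: 15, 26, 49, 54, 64, 69
n = 69, so the median is the value in position (n+1)/2 = 35.
Position 35 falls at value 2.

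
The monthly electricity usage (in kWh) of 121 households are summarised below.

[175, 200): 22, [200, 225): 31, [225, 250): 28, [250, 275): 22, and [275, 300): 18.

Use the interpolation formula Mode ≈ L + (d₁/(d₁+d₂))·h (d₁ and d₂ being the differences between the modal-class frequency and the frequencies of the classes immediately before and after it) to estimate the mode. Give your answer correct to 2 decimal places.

218.75

Modal class: [200, 225) (highest frequency 31).
d₁ = 31 − 22 = 9, d₂ = 31 − 28 = 3
Mode ≈ 200 + (9/(9+3)) × 25 = 200 + 18.7500 = 218.7500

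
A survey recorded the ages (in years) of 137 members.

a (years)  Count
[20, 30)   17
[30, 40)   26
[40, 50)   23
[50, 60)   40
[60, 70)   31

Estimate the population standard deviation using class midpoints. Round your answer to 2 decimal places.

Midpoints: 25, 35, 45, 55, 65
n = 137, Σfm = 6585, mean = 48.0657
Σfm² = 341025
Σf(m − x̄)² = Σfm² − (Σfm)²/n = 341025 − 6585²/137 = 24512.4088
Population variance = 24512.4088 / 137 = 178.9227
Standard deviation = √178.9227 = 13.3762

13.38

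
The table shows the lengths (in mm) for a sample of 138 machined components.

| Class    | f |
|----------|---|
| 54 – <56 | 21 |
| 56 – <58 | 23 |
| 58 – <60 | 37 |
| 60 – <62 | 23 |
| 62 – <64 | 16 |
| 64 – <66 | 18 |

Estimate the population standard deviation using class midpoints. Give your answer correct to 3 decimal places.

3.148

Midpoints: 55, 57, 59, 61, 63, 65
n = 138, Σfm = 8230, mean = 59.6377
Σfm² = 492186
Σf(m − x̄)² = Σfm² − (Σfm)²/n = 492186 − 8230²/138 = 1367.8841
Population variance = 1367.8841 / 138 = 9.9122
Standard deviation = √9.9122 = 3.1484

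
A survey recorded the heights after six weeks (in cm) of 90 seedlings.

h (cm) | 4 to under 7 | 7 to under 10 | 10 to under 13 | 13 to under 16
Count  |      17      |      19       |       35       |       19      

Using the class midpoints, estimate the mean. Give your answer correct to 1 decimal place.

10.4

Midpoints: 5.5, 8.5, 11.5, 14.5
Σfm = 17×5.5 + 19×8.5 + 35×11.5 + 19×14.5 = 933
n = Σf = 90
Mean = 933 / 90 = 10.3667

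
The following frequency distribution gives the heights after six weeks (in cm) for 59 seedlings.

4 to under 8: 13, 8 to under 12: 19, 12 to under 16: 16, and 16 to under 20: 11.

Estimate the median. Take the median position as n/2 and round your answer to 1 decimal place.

Cumulative frequencies: 13, 32, 48, 59
n = 59; position = n/2 = 29.5.
This falls in the class 8 to under 12: L = 8, F = 13, f = 19, h = 4.
Median ≈ 8 + ((29.5 − 13) / 19) × 4 = 11.4737

11.5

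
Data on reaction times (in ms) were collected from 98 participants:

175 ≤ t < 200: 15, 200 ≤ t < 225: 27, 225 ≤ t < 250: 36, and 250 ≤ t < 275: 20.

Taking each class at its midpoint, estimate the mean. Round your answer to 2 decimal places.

Midpoints: 187.5, 212.5, 237.5, 262.5
Σfm = 15×187.5 + 27×212.5 + 36×237.5 + 20×262.5 = 22350
n = Σf = 98
Mean = 22350 / 98 = 228.0612

228.06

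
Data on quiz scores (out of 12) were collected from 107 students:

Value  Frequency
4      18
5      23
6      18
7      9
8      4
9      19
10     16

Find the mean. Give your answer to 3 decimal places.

Values: 4, 5, 6, 7, 8, 9, 10
Σfx = 18×4 + 23×5 + 18×6 + 9×7 + 4×8 + 19×9 + 16×10 = 721
n = Σf = 107
Mean = 721 / 107 = 6.7383

6.738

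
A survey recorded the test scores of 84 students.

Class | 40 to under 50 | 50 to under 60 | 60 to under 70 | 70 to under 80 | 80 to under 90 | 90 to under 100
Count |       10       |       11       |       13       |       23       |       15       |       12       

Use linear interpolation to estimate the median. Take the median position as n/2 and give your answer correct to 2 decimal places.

73.48

Cumulative frequencies: 10, 21, 34, 57, 72, 84
n = 84; position = n/2 = 42.
This falls in the class 70 to under 80: L = 70, F = 34, f = 23, h = 10.
Median ≈ 70 + ((42 − 34) / 23) × 10 = 73.4783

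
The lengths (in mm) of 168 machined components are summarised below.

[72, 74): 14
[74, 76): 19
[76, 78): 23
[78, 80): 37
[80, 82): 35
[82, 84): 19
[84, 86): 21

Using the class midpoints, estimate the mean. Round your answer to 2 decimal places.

Midpoints: 73, 75, 77, 79, 81, 83, 85
Σfm = 14×73 + 19×75 + 23×77 + 37×79 + 35×81 + 19×83 + 21×85 = 13338
n = Σf = 168
Mean = 13338 / 168 = 79.3929

79.39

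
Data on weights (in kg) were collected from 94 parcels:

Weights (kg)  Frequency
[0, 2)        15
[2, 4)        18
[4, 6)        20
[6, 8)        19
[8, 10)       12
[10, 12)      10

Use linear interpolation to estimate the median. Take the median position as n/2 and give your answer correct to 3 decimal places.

Cumulative frequencies: 15, 33, 53, 72, 84, 94
n = 94; position = n/2 = 47.
This falls in the class [4, 6): L = 4, F = 33, f = 20, h = 2.
Median ≈ 4 + ((47 − 33) / 20) × 2 = 5.4000

5.400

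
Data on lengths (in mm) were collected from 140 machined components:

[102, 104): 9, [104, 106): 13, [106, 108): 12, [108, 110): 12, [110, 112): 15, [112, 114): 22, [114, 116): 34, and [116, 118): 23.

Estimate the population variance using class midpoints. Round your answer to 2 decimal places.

19.13

Midpoints: 103, 105, 107, 109, 111, 113, 115, 117
n = 140, Σfm = 15636, mean = 111.6857
Σfm² = 1748996
Σf(m − x̄)² = Σfm² − (Σfm)²/n = 1748996 − 15636²/140 = 2678.1714
Population variance = 2678.1714 / 140 = 19.1298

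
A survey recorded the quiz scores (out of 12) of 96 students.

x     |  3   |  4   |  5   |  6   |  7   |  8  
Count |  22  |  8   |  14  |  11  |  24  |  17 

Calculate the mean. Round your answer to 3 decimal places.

Values: 3, 4, 5, 6, 7, 8
Σfx = 22×3 + 8×4 + 14×5 + 11×6 + 24×7 + 17×8 = 538
n = Σf = 96
Mean = 538 / 96 = 5.6042

5.604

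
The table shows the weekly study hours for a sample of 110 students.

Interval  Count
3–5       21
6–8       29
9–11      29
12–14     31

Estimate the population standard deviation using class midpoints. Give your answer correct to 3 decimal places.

3.254

Midpoints: 4, 7, 10, 13
n = 110, Σfm = 980, mean = 8.9091
Σfm² = 9896
Σf(m − x̄)² = Σfm² − (Σfm)²/n = 9896 − 980²/110 = 1165.0909
Population variance = 1165.0909 / 110 = 10.5917
Standard deviation = √10.5917 = 3.2545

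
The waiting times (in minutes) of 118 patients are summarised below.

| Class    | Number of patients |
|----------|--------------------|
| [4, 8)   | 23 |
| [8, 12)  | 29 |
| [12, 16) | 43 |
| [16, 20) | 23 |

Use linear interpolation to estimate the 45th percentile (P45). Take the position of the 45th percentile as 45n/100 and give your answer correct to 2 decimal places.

12.10

Cumulative frequencies: 23, 52, 95, 118
n = 118; position = 45n/100 = 53.1.
This falls in the class [12, 16): L = 12, F = 52, f = 43, h = 4.
45th percentile ≈ 12 + ((53.1 − 52) / 43) × 4 = 12.1023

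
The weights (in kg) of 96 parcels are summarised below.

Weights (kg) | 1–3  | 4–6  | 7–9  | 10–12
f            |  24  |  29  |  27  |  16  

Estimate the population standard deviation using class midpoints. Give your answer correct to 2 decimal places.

Midpoints: 2, 5, 8, 11
n = 96, Σfm = 585, mean = 6.0938
Σfm² = 4485
Σf(m − x̄)² = Σfm² − (Σfm)²/n = 4485 − 585²/96 = 920.1562
Population variance = 920.1562 / 96 = 9.5850
Standard deviation = √9.5850 = 3.0960

3.10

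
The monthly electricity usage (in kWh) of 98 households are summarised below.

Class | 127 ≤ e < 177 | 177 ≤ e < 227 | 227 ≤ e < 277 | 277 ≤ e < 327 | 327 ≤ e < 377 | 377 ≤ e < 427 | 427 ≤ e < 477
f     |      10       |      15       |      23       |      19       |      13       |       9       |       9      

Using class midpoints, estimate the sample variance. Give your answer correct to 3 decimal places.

7644.908

Midpoints: 152, 202, 252, 302, 352, 402, 452
n = 98, Σfm = 28346, mean = 289.2449
Σfm² = 8940492
Σf(m − x̄)² = Σfm² − (Σfm)²/n = 8940492 − 28346²/98 = 741556.1224
Sample variance = 741556.1224 / 97 = 7644.9085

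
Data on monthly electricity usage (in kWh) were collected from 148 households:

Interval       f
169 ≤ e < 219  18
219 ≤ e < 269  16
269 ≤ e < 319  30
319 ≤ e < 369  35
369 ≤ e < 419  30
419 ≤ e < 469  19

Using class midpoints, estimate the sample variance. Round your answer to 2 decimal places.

Midpoints: 194, 244, 294, 344, 394, 444
n = 148, Σfm = 48512, mean = 327.7838
Σfm² = 16767528
Σf(m − x̄)² = Σfm² − (Σfm)²/n = 16767528 − 48512²/148 = 866081.0811
Sample variance = 866081.0811 / 147 = 5891.7080

5891.71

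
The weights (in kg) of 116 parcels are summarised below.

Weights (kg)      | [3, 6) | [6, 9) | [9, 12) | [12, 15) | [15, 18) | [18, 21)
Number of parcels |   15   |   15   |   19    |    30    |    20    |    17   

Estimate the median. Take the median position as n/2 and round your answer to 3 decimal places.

12.900

Cumulative frequencies: 15, 30, 49, 79, 99, 116
n = 116; position = n/2 = 58.
This falls in the class [12, 15): L = 12, F = 49, f = 30, h = 3.
Median ≈ 12 + ((58 − 49) / 30) × 3 = 12.9000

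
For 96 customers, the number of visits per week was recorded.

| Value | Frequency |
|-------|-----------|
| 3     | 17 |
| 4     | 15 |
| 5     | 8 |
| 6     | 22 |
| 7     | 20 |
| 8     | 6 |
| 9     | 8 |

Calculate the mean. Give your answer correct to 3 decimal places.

Values: 3, 4, 5, 6, 7, 8, 9
Σfx = 17×3 + 15×4 + 8×5 + 22×6 + 20×7 + 6×8 + 8×9 = 543
n = Σf = 96
Mean = 543 / 96 = 5.6562

5.656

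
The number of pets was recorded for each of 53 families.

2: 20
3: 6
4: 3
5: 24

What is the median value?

Cumulative frequencies: 20, 26, 29, 53
n = 53, so the median is the value in position (n+1)/2 = 27.
Position 27 falls at value 4.

4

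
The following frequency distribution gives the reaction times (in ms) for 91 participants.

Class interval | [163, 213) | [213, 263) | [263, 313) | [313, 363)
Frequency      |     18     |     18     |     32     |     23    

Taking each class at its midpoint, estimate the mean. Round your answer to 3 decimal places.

Midpoints: 188, 238, 288, 338
Σfm = 18×188 + 18×238 + 32×288 + 23×338 = 24658
n = Σf = 91
Mean = 24658 / 91 = 270.9670

270.967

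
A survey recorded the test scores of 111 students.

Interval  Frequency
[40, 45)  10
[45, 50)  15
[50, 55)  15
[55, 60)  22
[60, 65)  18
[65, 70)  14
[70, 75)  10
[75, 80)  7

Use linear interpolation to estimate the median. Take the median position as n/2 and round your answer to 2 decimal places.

Cumulative frequencies: 10, 25, 40, 62, 80, 94, 104, 111
n = 111; position = n/2 = 55.5.
This falls in the class [55, 60): L = 55, F = 40, f = 22, h = 5.
Median ≈ 55 + ((55.5 − 40) / 22) × 5 = 58.5227

58.52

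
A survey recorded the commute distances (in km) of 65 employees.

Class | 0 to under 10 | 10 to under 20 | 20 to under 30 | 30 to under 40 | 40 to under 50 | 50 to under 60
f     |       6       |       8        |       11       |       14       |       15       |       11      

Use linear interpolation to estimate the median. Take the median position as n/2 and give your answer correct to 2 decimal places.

35.36

Cumulative frequencies: 6, 14, 25, 39, 54, 65
n = 65; position = n/2 = 32.5.
This falls in the class 30 to under 40: L = 30, F = 25, f = 14, h = 10.
Median ≈ 30 + ((32.5 − 25) / 14) × 10 = 35.3571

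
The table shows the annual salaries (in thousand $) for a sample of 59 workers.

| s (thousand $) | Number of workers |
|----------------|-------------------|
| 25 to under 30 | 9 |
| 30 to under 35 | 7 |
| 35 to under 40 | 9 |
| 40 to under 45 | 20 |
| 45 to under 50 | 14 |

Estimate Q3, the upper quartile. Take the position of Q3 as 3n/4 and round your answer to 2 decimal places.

Cumulative frequencies: 9, 16, 25, 45, 59
n = 59; position = 3n/4 = 44.25.
This falls in the class 40 to under 45: L = 40, F = 25, f = 20, h = 5.
Upper quartile ≈ 40 + ((44.25 − 25) / 20) × 5 = 44.8125

44.81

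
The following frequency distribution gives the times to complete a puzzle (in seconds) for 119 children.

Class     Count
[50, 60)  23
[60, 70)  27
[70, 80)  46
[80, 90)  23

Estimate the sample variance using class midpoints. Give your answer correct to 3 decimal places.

Midpoints: 55, 65, 75, 85
n = 119, Σfm = 8425, mean = 70.7983
Σfm² = 608575
Σf(m − x̄)² = Σfm² − (Σfm)²/n = 608575 − 8425²/119 = 12099.1597
Sample variance = 12099.1597 / 118 = 102.5353

102.535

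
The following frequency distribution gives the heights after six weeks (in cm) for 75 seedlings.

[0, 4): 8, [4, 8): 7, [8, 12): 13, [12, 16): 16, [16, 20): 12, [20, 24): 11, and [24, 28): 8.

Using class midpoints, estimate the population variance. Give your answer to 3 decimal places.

Midpoints: 2, 6, 10, 14, 18, 22, 26
n = 75, Σfm = 1078, mean = 14.3733
Σfm² = 19340
Σf(m − x̄)² = Σfm² − (Σfm)²/n = 19340 − 1078²/75 = 3845.5467
Population variance = 3845.5467 / 75 = 51.2740

51.274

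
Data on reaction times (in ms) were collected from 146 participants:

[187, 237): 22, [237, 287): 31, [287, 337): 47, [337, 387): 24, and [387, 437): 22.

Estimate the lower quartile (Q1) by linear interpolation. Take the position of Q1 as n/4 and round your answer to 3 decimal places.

260.387

Cumulative frequencies: 22, 53, 100, 124, 146
n = 146; position = n/4 = 36.5.
This falls in the class [237, 287): L = 237, F = 22, f = 31, h = 50.
Lower quartile ≈ 237 + ((36.5 − 22) / 31) × 50 = 260.3871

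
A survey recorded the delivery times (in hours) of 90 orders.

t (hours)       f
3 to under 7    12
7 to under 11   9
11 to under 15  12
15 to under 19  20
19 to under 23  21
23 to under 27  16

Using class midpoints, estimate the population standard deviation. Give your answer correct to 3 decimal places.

Midpoints: 5, 9, 13, 17, 21, 25
n = 90, Σfm = 1478, mean = 16.4222
Σfm² = 28098
Σf(m − x̄)² = Σfm² − (Σfm)²/n = 28098 − 1478²/90 = 3825.9556
Population variance = 3825.9556 / 90 = 42.5106
Standard deviation = √42.5106 = 6.5200

6.520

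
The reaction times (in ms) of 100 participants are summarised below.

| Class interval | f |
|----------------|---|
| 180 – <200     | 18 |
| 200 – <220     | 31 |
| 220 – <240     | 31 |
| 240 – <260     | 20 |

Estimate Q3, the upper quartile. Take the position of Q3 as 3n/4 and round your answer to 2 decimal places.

236.77

Cumulative frequencies: 18, 49, 80, 100
n = 100; position = 3n/4 = 75.
This falls in the class 220 – <240: L = 220, F = 49, f = 31, h = 20.
Upper quartile ≈ 220 + ((75 − 49) / 31) × 20 = 236.7742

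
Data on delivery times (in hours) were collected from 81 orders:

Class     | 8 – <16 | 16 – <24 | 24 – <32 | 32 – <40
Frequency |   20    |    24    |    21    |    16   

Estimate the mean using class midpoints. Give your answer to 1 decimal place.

Midpoints: 12, 20, 28, 36
Σfm = 20×12 + 24×20 + 21×28 + 16×36 = 1884
n = Σf = 81
Mean = 1884 / 81 = 23.2593

23.3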